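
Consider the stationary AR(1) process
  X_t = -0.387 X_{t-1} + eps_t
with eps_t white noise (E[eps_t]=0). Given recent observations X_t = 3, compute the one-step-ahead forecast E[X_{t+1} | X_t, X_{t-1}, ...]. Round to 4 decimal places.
E[X_{t+1} \mid \mathcal F_t] = -1.1610

For an AR(p) model X_t = c + sum_i phi_i X_{t-i} + eps_t, the
one-step-ahead conditional mean is
  E[X_{t+1} | X_t, ...] = c + sum_i phi_i X_{t+1-i}.
Substitute known values:
  E[X_{t+1} | ...] = (-0.387) * (3)
                   = -1.1610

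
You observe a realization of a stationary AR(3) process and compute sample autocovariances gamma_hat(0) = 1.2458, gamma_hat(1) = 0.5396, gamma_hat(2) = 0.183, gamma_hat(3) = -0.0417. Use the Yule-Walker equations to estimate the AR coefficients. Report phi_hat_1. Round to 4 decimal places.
\hat\phi_{1} = 0.4500

The Yule-Walker equations for an AR(p) process read, in matrix form,
  Gamma_p phi = r_p,   with   (Gamma_p)_{ij} = gamma(|i - j|),
                       (r_p)_i = gamma(i),   i,j = 1..p.
Substitute the sample gammas (Toeplitz matrix and right-hand side of size 3):
  Gamma_p = [[1.2458, 0.5396, 0.183], [0.5396, 1.2458, 0.5396], [0.183, 0.5396, 1.2458]]
  r_p     = [0.5396, 0.183, -0.0417]
Written out (R1..R3):
  (R1) 1.2458 phi_1 + 0.5396 phi_2 + 0.183 phi_3 = 0.5396
  (R2) 0.5396 phi_1 + 1.2458 phi_2 + 0.5396 phi_3 = 0.183
  (R3) 0.183 phi_1 + 0.5396 phi_2 + 1.2458 phi_3 = -0.0417
Gaussian elimination:
  R2 <- R2 - (0.5396/1.2458) R1 = R2 - (0.433135) R1:  1.01208 phi_2 + 0.460336 phi_3 = -0.05072
  R3 <- R3 - (0.183/1.2458) R1 = R3 - (0.146894) R1:  0.460336 phi_2 + 1.218918 phi_3 = -0.120964
  R3 <- R3 - (0.460336/1.01208) R2 = R3 - (0.454842) R2:  1.009538 phi_3 = -0.097894
Back-substitution:
  phi_hat_3 = -0.097894 / 1.009538 = -0.096969
  phi_hat_2 = (-0.05072 - (0.460336)(-0.096969)) / 1.01208 = -0.006009
  phi_hat_1 = (0.5396 - (0.5396)(-0.006009) - (0.183)(-0.096969)) / 1.2458 = 0.449982
So phi_hat = [0.4500, -0.0060, -0.0970].
Therefore phi_hat_1 = 0.4500.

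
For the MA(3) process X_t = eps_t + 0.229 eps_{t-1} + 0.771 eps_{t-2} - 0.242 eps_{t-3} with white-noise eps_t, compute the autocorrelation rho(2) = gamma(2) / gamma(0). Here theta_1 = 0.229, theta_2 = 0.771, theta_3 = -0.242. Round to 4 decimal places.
\rho(2) = 0.4196

For an MA(q) process with theta_0 = 1, the autocovariance is
  gamma(k) = sigma^2 * sum_{i=0..q-k} theta_i * theta_{i+k},
and rho(k) = gamma(k) / gamma(0). Sigma^2 cancels.
  numerator   = (1)*(0.771) + (0.229)*(-0.242) = 0.715582.
  denominator = (1)^2 + (0.229)^2 + (0.771)^2 + (-0.242)^2 = 1.705446.
  rho(2) = 0.715582 / 1.705446 = 0.4196.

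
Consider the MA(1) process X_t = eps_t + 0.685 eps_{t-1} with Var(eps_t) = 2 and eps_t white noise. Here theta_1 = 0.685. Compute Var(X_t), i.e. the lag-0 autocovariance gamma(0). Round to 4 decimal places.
\gamma(0) = 2.9385

For an MA(q) process X_t = eps_t + sum_i theta_i eps_{t-i} with
Var(eps_t) = sigma^2, the variance is
  gamma(0) = sigma^2 * (1 + sum_i theta_i^2).
  sum_i theta_i^2 = (0.685)^2 = 0.469225.
  gamma(0) = 2 * (1 + 0.469225) = 2 * 1.469225 = 2.93845, which rounds to 2.9385.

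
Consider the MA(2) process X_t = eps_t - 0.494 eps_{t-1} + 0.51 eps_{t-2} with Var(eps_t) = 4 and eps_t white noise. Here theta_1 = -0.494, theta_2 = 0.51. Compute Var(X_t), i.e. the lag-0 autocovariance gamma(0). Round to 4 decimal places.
\gamma(0) = 6.0165

For an MA(q) process X_t = eps_t + sum_i theta_i eps_{t-i} with
Var(eps_t) = sigma^2, the variance is
  gamma(0) = sigma^2 * (1 + sum_i theta_i^2).
  sum_i theta_i^2 = (-0.494)^2 + (0.51)^2 = 0.244036 + 0.2601 = 0.504136.
  gamma(0) = 4 * (1 + 0.504136) = 4 * 1.504136 = 6.016544, which rounds to 6.0165.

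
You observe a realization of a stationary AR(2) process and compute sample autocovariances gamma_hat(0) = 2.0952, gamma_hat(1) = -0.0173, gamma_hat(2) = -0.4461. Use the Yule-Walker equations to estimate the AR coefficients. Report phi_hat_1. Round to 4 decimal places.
\hat\phi_{1} = -0.0100

The Yule-Walker equations for an AR(p) process read, in matrix form,
  Gamma_p phi = r_p,   with   (Gamma_p)_{ij} = gamma(|i - j|),
                       (r_p)_i = gamma(i),   i,j = 1..p.
Substitute the sample gammas (Toeplitz matrix and right-hand side of size 2):
  Gamma_p = [[2.0952, -0.0173], [-0.0173, 2.0952]]
  r_p     = [-0.0173, -0.4461]
Written out:
  2.0952 phi_1 - 0.0173 phi_2 = -0.0173
  -0.0173 phi_1 + 2.0952 phi_2 = -0.4461
Solve by Cramer's rule:
  det = gamma(0)^2 - gamma(1)^2 = (2.0952)^2 - (-0.0173)^2 = 4.38986304 - 0.00029929 = 4.38956375
  phi_hat_1 = [gamma(1) gamma(0) - gamma(1) gamma(2)] / det = [(-0.0173)(2.0952) - (-0.0173)(-0.4461)] / 4.38956375 = -0.04396449 / 4.38956375 = -0.01
  phi_hat_2 = [gamma(0) gamma(2) - gamma(1)^2] / det = [(2.0952)(-0.4461) - (-0.0173)^2] / 4.38956375 = -0.93496801 / 4.38956375 = -0.213
So phi_hat = [-0.0100, -0.2130].
Therefore phi_hat_1 = -0.0100.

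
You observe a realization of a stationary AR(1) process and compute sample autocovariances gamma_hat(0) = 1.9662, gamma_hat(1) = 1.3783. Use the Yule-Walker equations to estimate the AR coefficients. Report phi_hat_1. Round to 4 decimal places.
\hat\phi_{1} = 0.7010

The Yule-Walker equations for an AR(p) process read, in matrix form,
  Gamma_p phi = r_p,   with   (Gamma_p)_{ij} = gamma(|i - j|),
                       (r_p)_i = gamma(i),   i,j = 1..p.
Substitute the sample gammas (Toeplitz matrix and right-hand side of size 1):
  Gamma_p = [[1.9662]]
  r_p     = [1.3783]
With p = 1 this is the single equation gamma(0) phi_1 = gamma(1):
  phi_hat_1 = gamma(1) / gamma(0) = 1.3783 / 1.9662 = 0.7010.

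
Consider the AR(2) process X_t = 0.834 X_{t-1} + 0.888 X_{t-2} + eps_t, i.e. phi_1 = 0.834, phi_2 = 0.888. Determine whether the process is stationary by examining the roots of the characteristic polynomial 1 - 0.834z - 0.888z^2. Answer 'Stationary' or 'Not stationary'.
\text{Not stationary}

The AR(p) characteristic polynomial is P(z) = 1 - 0.834z - 0.888z^2.
Stationarity requires all roots to lie outside the unit circle, i.e. |z| > 1 for every root.
Set 1 + (-0.834) z + (-0.888) z^2 = 0, i.e. a z^2 + b z + c = 0 with a = -0.888, b = -0.834, c = 1.
Discriminant D = b^2 - 4ac = (-0.834)^2 - 4*(-0.888)*1 = 0.695556 - (-3.552) = 4.247556.
D >= 0, so the roots are real: z = (-b +/- sqrt(D)) / (2a) = (0.834 +/- 2.06096) / (-1.776).
  z_1 = (0.834 + 2.06096) / (-1.776) = -1.63,   |z_1| = 1.63.
  z_2 = (0.834 - 2.06096) / (-1.776) = 0.6909,   |z_2| = 0.6909.
Moduli of all roots: 1.6300, 0.6909.
All moduli strictly greater than 1? No.
Verdict: Not stationary.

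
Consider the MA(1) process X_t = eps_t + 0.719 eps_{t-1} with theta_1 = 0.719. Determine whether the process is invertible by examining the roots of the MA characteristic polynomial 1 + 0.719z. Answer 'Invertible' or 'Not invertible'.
\text{Invertible}

The MA(q) characteristic polynomial is P(z) = 1 + 0.719z.
Invertibility requires all roots to lie outside the unit circle, i.e. |z| > 1 for every root.
This is linear in z: 1 + (0.719) z = 0  =>  z = -1/(0.719) = -1.390821,  |z| = 1.390821.
Moduli of all roots: 1.3908.
All moduli strictly greater than 1? Yes.
Verdict: Invertible.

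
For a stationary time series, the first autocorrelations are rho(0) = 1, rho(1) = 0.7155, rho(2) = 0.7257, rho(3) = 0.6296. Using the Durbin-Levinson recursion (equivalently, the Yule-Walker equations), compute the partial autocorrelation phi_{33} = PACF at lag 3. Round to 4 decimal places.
\phi_{33} = 0.0619

The PACF at lag k is phi_{kk}, the last component of the solution
to the Yule-Walker system G_k phi = r_k where
  (G_k)_{ij} = rho(|i - j|), (r_k)_i = rho(i), i,j = 1..k.
Equivalently, Durbin-Levinson gives phi_{kk} iteratively:
  phi_{11} = rho(1)
  phi_{kk} = [rho(k) - sum_{j=1..k-1} phi_{k-1,j} rho(k-j)]
            / [1 - sum_{j=1..k-1} phi_{k-1,j} rho(j)],
  phi_{k,j} = phi_{k-1,j} - phi_{kk} phi_{k-1,k-j},  j = 1..k-1.
Step k = 1:
  phi_11 = rho(1) = 0.7155.
Step k = 2:
  phi_22 = [rho(2) - phi_11 rho(1)] / [1 - phi_11 rho(1)] = [0.7257 - (0.7155)(0.7155)] / [1 - (0.7155)(0.7155)]
         = 0.21375975 / 0.48805975 = 0.437979.
  Update: phi_21 = phi_11 - phi_22 phi_11 = 0.7155 - (0.437979)(0.7155) = 0.402126.
Step k = 3:
  phi_33 = [rho(3) - phi_21 rho(2) - phi_22 rho(1)] / [1 - phi_21 rho(1) - phi_22 rho(2)]
    numerator   = 0.6296 - (0.402126)(0.7257) - (0.437979)(0.7155) = 0.02440324
    denominator = 1 - (0.402126)(0.7155) - (0.437979)(0.7257) = 0.39443754
  phi_33 = 0.02440324 / 0.39443754 = 0.0619.
Therefore phi_{33} = 0.0619.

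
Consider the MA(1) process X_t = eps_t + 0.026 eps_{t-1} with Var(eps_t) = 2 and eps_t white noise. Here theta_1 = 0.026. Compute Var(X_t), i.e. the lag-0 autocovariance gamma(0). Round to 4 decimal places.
\gamma(0) = 2.0014

For an MA(q) process X_t = eps_t + sum_i theta_i eps_{t-i} with
Var(eps_t) = sigma^2, the variance is
  gamma(0) = sigma^2 * (1 + sum_i theta_i^2).
  sum_i theta_i^2 = (0.026)^2 = 0.000676.
  gamma(0) = 2 * (1 + 0.000676) = 2 * 1.000676 = 2.001352, which rounds to 2.0014.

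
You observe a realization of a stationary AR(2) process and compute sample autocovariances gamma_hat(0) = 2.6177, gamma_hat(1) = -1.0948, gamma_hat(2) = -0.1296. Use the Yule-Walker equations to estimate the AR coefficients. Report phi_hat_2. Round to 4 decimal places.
\hat\phi_{2} = -0.2720

The Yule-Walker equations for an AR(p) process read, in matrix form,
  Gamma_p phi = r_p,   with   (Gamma_p)_{ij} = gamma(|i - j|),
                       (r_p)_i = gamma(i),   i,j = 1..p.
Substitute the sample gammas (Toeplitz matrix and right-hand side of size 2):
  Gamma_p = [[2.6177, -1.0948], [-1.0948, 2.6177]]
  r_p     = [-1.0948, -0.1296]
Written out:
  2.6177 phi_1 - 1.0948 phi_2 = -1.0948
  -1.0948 phi_1 + 2.6177 phi_2 = -0.1296
Solve by Cramer's rule:
  det = gamma(0)^2 - gamma(1)^2 = (2.6177)^2 - (-1.0948)^2 = 6.85235329 - 1.19858704 = 5.65376625
  phi_hat_1 = [gamma(1) gamma(0) - gamma(1) gamma(2)] / det = [(-1.0948)(2.6177) - (-1.0948)(-0.1296)] / 5.65376625 = -3.00774404 / 5.65376625 = -0.532
  phi_hat_2 = [gamma(0) gamma(2) - gamma(1)^2] / det = [(2.6177)(-0.1296) - (-1.0948)^2] / 5.65376625 = -1.53784096 / 5.65376625 = -0.272
So phi_hat = [-0.5320, -0.2720].
Therefore phi_hat_2 = -0.2720.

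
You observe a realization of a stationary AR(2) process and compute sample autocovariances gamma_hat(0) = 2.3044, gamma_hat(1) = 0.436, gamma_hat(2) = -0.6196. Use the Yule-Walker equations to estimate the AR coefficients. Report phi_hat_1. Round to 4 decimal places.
\hat\phi_{1} = 0.2490

The Yule-Walker equations for an AR(p) process read, in matrix form,
  Gamma_p phi = r_p,   with   (Gamma_p)_{ij} = gamma(|i - j|),
                       (r_p)_i = gamma(i),   i,j = 1..p.
Substitute the sample gammas (Toeplitz matrix and right-hand side of size 2):
  Gamma_p = [[2.3044, 0.436], [0.436, 2.3044]]
  r_p     = [0.436, -0.6196]
Written out:
  2.3044 phi_1 + 0.436 phi_2 = 0.436
  0.436 phi_1 + 2.3044 phi_2 = -0.6196
Solve by Cramer's rule:
  det = gamma(0)^2 - gamma(1)^2 = (2.3044)^2 - (0.436)^2 = 5.31025936 - 0.190096 = 5.12016336
  phi_hat_1 = [gamma(1) gamma(0) - gamma(1) gamma(2)] / det = [(0.436)(2.3044) - (0.436)(-0.6196)] / 5.12016336 = 1.274864 / 5.12016336 = 0.249
  phi_hat_2 = [gamma(0) gamma(2) - gamma(1)^2] / det = [(2.3044)(-0.6196) - (0.436)^2] / 5.12016336 = -1.61790224 / 5.12016336 = -0.316
So phi_hat = [0.2490, -0.3160].
Therefore phi_hat_1 = 0.2490.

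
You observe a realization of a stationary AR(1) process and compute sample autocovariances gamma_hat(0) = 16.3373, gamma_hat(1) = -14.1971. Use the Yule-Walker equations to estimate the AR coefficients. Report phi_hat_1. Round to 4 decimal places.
\hat\phi_{1} = -0.8690

The Yule-Walker equations for an AR(p) process read, in matrix form,
  Gamma_p phi = r_p,   with   (Gamma_p)_{ij} = gamma(|i - j|),
                       (r_p)_i = gamma(i),   i,j = 1..p.
Substitute the sample gammas (Toeplitz matrix and right-hand side of size 1):
  Gamma_p = [[16.3373]]
  r_p     = [-14.1971]
With p = 1 this is the single equation gamma(0) phi_1 = gamma(1):
  phi_hat_1 = gamma(1) / gamma(0) = -14.1971 / 16.3373 = -0.8690.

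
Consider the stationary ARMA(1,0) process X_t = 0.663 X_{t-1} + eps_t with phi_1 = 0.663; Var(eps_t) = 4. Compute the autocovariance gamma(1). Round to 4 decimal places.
\gamma(1) = 4.7321

Multiply the model equation by X_{t-k} and take expectations. With theta_0 = psi_0 = 1 and psi_j the MA(infinity) weights, this gives
  gamma(k) - sum_i phi_i gamma(k-i) = c_k,
  c_k = sigma^2 * sum_{j=k..q} theta_j psi_{j-k}   (c_k = 0 for k > q),
using gamma(-m) = gamma(m).
Pure AR (q = 0): c_0 = sigma^2 = 4, c_k = 0 for k >= 1.
Equations for k = 0 and k = 1 (AR order 1):
  gamma(0) = phi_1 gamma(1) + c_0
  gamma(1) = phi_1 gamma(0) + c_1
Substituting the second into the first: gamma(0) (1 - phi_1^2) = c_0 + phi_1 c_1, so
  gamma(0) = c_0 / (1 - phi_1^2) = 4 / (1 - (0.663)^2) = 4 / 0.560431 = 7.137364.
  gamma(1) = phi_1 gamma(0) = (0.663)(7.137364) = 4.732072.
Therefore gamma(1) = 4.7321 (to 4 decimal places).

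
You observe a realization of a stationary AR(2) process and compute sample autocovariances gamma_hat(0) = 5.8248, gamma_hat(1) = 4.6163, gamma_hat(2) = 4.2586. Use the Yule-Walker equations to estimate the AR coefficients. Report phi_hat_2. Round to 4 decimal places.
\hat\phi_{2} = 0.2770

The Yule-Walker equations for an AR(p) process read, in matrix form,
  Gamma_p phi = r_p,   with   (Gamma_p)_{ij} = gamma(|i - j|),
                       (r_p)_i = gamma(i),   i,j = 1..p.
Substitute the sample gammas (Toeplitz matrix and right-hand side of size 2):
  Gamma_p = [[5.8248, 4.6163], [4.6163, 5.8248]]
  r_p     = [4.6163, 4.2586]
Written out:
  5.8248 phi_1 + 4.6163 phi_2 = 4.6163
  4.6163 phi_1 + 5.8248 phi_2 = 4.2586
Solve by Cramer's rule:
  det = gamma(0)^2 - gamma(1)^2 = (5.8248)^2 - (4.6163)^2 = 33.92829504 - 21.31022569 = 12.61806935
  phi_hat_1 = [gamma(1) gamma(0) - gamma(1) gamma(2)] / det = [(4.6163)(5.8248) - (4.6163)(4.2586)] / 12.61806935 = 7.23004906 / 12.61806935 = 0.573
  phi_hat_2 = [gamma(0) gamma(2) - gamma(1)^2] / det = [(5.8248)(4.2586) - (4.6163)^2] / 12.61806935 = 3.49526759 / 12.61806935 = 0.277
So phi_hat = [0.5730, 0.2770].
Therefore phi_hat_2 = 0.2770.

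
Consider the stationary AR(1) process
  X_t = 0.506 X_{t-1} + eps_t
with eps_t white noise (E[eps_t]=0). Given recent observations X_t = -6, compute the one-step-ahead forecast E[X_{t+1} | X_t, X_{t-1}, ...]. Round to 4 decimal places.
E[X_{t+1} \mid \mathcal F_t] = -3.0360

For an AR(p) model X_t = c + sum_i phi_i X_{t-i} + eps_t, the
one-step-ahead conditional mean is
  E[X_{t+1} | X_t, ...] = c + sum_i phi_i X_{t+1-i}.
Substitute known values:
  E[X_{t+1} | ...] = (0.506) * (-6)
                   = -3.0360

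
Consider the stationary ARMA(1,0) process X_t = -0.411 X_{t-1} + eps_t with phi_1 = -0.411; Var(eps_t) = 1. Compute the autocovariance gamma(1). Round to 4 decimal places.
\gamma(1) = -0.4945

Multiply the model equation by X_{t-k} and take expectations. With theta_0 = psi_0 = 1 and psi_j the MA(infinity) weights, this gives
  gamma(k) - sum_i phi_i gamma(k-i) = c_k,
  c_k = sigma^2 * sum_{j=k..q} theta_j psi_{j-k}   (c_k = 0 for k > q),
using gamma(-m) = gamma(m).
Pure AR (q = 0): c_0 = sigma^2 = 1, c_k = 0 for k >= 1.
Equations for k = 0 and k = 1 (AR order 1):
  gamma(0) = phi_1 gamma(1) + c_0
  gamma(1) = phi_1 gamma(0) + c_1
Substituting the second into the first: gamma(0) (1 - phi_1^2) = c_0 + phi_1 c_1, so
  gamma(0) = c_0 / (1 - phi_1^2) = 1 / (1 - (-0.411)^2) = 1 / 0.831079 = 1.203255.
  gamma(1) = phi_1 gamma(0) = (-0.411)(1.203255) = -0.494538.
Therefore gamma(1) = -0.4945 (to 4 decimal places).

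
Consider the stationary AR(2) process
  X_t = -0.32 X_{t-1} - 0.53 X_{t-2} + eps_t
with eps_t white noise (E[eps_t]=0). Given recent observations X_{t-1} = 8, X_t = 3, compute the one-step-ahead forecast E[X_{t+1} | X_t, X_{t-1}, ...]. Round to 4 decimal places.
E[X_{t+1} \mid \mathcal F_t] = -5.2000

For an AR(p) model X_t = c + sum_i phi_i X_{t-i} + eps_t, the
one-step-ahead conditional mean is
  E[X_{t+1} | X_t, ...] = c + sum_i phi_i X_{t+1-i}.
Substitute known values:
  E[X_{t+1} | ...] = (-0.32) * (3) + (-0.53) * (8)
                   = -5.2000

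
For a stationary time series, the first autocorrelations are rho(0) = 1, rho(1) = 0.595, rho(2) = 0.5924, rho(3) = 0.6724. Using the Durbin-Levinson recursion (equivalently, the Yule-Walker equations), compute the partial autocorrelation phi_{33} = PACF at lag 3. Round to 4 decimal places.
\phi_{33} = 0.4129

The PACF at lag k is phi_{kk}, the last component of the solution
to the Yule-Walker system G_k phi = r_k where
  (G_k)_{ij} = rho(|i - j|), (r_k)_i = rho(i), i,j = 1..k.
Equivalently, Durbin-Levinson gives phi_{kk} iteratively:
  phi_{11} = rho(1)
  phi_{kk} = [rho(k) - sum_{j=1..k-1} phi_{k-1,j} rho(k-j)]
            / [1 - sum_{j=1..k-1} phi_{k-1,j} rho(j)],
  phi_{k,j} = phi_{k-1,j} - phi_{kk} phi_{k-1,k-j},  j = 1..k-1.
Step k = 1:
  phi_11 = rho(1) = 0.595.
Step k = 2:
  phi_22 = [rho(2) - phi_11 rho(1)] / [1 - phi_11 rho(1)] = [0.5924 - (0.595)(0.595)] / [1 - (0.595)(0.595)]
         = 0.238375 / 0.645975 = 0.369016.
  Update: phi_21 = phi_11 - phi_22 phi_11 = 0.595 - (0.369016)(0.595) = 0.375436.
Step k = 3:
  phi_33 = [rho(3) - phi_21 rho(2) - phi_22 rho(1)] / [1 - phi_21 rho(1) - phi_22 rho(2)]
    numerator   = 0.6724 - (0.375436)(0.5924) - (0.369016)(0.595) = 0.23042754
    denominator = 1 - (0.375436)(0.595) - (0.369016)(0.5924) = 0.55801085
  phi_33 = 0.23042754 / 0.55801085 = 0.4129.
Therefore phi_{33} = 0.4129.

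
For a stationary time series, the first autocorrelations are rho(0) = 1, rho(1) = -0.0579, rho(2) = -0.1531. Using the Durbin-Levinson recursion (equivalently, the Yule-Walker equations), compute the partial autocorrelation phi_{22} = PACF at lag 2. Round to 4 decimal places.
\phi_{22} = -0.1570

The PACF at lag k is phi_{kk}, the last component of the solution
to the Yule-Walker system G_k phi = r_k where
  (G_k)_{ij} = rho(|i - j|), (r_k)_i = rho(i), i,j = 1..k.
Equivalently, Durbin-Levinson gives phi_{kk} iteratively:
  phi_{11} = rho(1)
  phi_{kk} = [rho(k) - sum_{j=1..k-1} phi_{k-1,j} rho(k-j)]
            / [1 - sum_{j=1..k-1} phi_{k-1,j} rho(j)],
  phi_{k,j} = phi_{k-1,j} - phi_{kk} phi_{k-1,k-j},  j = 1..k-1.
Step k = 1:
  phi_11 = rho(1) = -0.0579.
Step k = 2:
  phi_22 = [rho(2) - phi_11 rho(1)] / [1 - phi_11 rho(1)] = [-0.1531 - (-0.0579)(-0.0579)] / [1 - (-0.0579)(-0.0579)]
         = -0.15645241 / 0.99664759 = -0.157.
Therefore phi_{22} = -0.1570.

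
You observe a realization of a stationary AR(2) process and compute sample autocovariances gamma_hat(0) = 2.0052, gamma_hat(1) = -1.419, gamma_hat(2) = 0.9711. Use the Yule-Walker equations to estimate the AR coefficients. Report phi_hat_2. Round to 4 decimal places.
\hat\phi_{2} = -0.0330

The Yule-Walker equations for an AR(p) process read, in matrix form,
  Gamma_p phi = r_p,   with   (Gamma_p)_{ij} = gamma(|i - j|),
                       (r_p)_i = gamma(i),   i,j = 1..p.
Substitute the sample gammas (Toeplitz matrix and right-hand side of size 2):
  Gamma_p = [[2.0052, -1.419], [-1.419, 2.0052]]
  r_p     = [-1.419, 0.9711]
Written out:
  2.0052 phi_1 - 1.419 phi_2 = -1.419
  -1.419 phi_1 + 2.0052 phi_2 = 0.9711
Solve by Cramer's rule:
  det = gamma(0)^2 - gamma(1)^2 = (2.0052)^2 - (-1.419)^2 = 4.02082704 - 2.013561 = 2.00726604
  phi_hat_1 = [gamma(1) gamma(0) - gamma(1) gamma(2)] / det = [(-1.419)(2.0052) - (-1.419)(0.9711)] / 2.00726604 = -1.4673879 / 2.00726604 = -0.731
  phi_hat_2 = [gamma(0) gamma(2) - gamma(1)^2] / det = [(2.0052)(0.9711) - (-1.419)^2] / 2.00726604 = -0.06631128 / 2.00726604 = -0.033
So phi_hat = [-0.7310, -0.0330].
Therefore phi_hat_2 = -0.0330.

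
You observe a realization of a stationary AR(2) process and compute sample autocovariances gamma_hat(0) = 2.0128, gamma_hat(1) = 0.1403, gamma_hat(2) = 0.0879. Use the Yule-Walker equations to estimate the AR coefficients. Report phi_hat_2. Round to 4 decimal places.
\hat\phi_{2} = 0.0390

The Yule-Walker equations for an AR(p) process read, in matrix form,
  Gamma_p phi = r_p,   with   (Gamma_p)_{ij} = gamma(|i - j|),
                       (r_p)_i = gamma(i),   i,j = 1..p.
Substitute the sample gammas (Toeplitz matrix and right-hand side of size 2):
  Gamma_p = [[2.0128, 0.1403], [0.1403, 2.0128]]
  r_p     = [0.1403, 0.0879]
Written out:
  2.0128 phi_1 + 0.1403 phi_2 = 0.1403
  0.1403 phi_1 + 2.0128 phi_2 = 0.0879
Solve by Cramer's rule:
  det = gamma(0)^2 - gamma(1)^2 = (2.0128)^2 - (0.1403)^2 = 4.05136384 - 0.01968409 = 4.03167975
  phi_hat_1 = [gamma(1) gamma(0) - gamma(1) gamma(2)] / det = [(0.1403)(2.0128) - (0.1403)(0.0879)] / 4.03167975 = 0.27006347 / 4.03167975 = 0.067
  phi_hat_2 = [gamma(0) gamma(2) - gamma(1)^2] / det = [(2.0128)(0.0879) - (0.1403)^2] / 4.03167975 = 0.15724103 / 4.03167975 = 0.039
So phi_hat = [0.0670, 0.0390].
Therefore phi_hat_2 = 0.0390.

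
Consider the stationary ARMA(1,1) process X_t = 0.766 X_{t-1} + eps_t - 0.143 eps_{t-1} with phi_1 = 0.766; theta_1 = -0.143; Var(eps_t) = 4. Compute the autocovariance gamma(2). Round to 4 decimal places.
\gamma(2) = 4.1133

Multiply the model equation by X_{t-k} and take expectations. With theta_0 = psi_0 = 1 and psi_j the MA(infinity) weights, this gives
  gamma(k) - sum_i phi_i gamma(k-i) = c_k,
  c_k = sigma^2 * sum_{j=k..q} theta_j psi_{j-k}   (c_k = 0 for k > q),
using gamma(-m) = gamma(m).
psi-weights needed (psi_j = theta_j + sum_i phi_i psi_{j-i}):
  psi_1 = theta_1 + phi_1 = -0.143 + (0.766) = 0.623
Right-hand sides:
  c_0 = sigma^2 (1 + theta_1 psi_1) = 4 * (1 + (-0.143)(0.623)) = 4 * 0.910911 = 3.643644
  c_1 = sigma^2 theta_1 = 4 * (-0.143) = -0.572
  c_2 = 0
Equations for k = 0 and k = 1 (AR order 1):
  gamma(0) = phi_1 gamma(1) + c_0
  gamma(1) = phi_1 gamma(0) + c_1
Substituting the second into the first: gamma(0) (1 - phi_1^2) = c_0 + phi_1 c_1, so
  gamma(0) = (c_0 + phi_1 c_1) / (1 - phi_1^2) = (3.643644 + (0.766)(-0.572)) / (1 - (0.766)^2) = 3.205492 / 0.413244 = 7.756899.
  gamma(1) = phi_1 gamma(0) + c_1 = (0.766)(7.756899) + (-0.572) = 5.369785.
For k = 2 (> q): gamma(2) = phi_1 gamma(1) = (0.766)(5.369785) = 4.113255.
Therefore gamma(2) = 4.1133 (to 4 decimal places).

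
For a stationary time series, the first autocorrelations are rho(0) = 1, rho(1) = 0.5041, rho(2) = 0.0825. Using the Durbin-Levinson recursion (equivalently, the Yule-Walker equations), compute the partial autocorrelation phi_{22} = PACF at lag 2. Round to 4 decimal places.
\phi_{22} = -0.2301

The PACF at lag k is phi_{kk}, the last component of the solution
to the Yule-Walker system G_k phi = r_k where
  (G_k)_{ij} = rho(|i - j|), (r_k)_i = rho(i), i,j = 1..k.
Equivalently, Durbin-Levinson gives phi_{kk} iteratively:
  phi_{11} = rho(1)
  phi_{kk} = [rho(k) - sum_{j=1..k-1} phi_{k-1,j} rho(k-j)]
            / [1 - sum_{j=1..k-1} phi_{k-1,j} rho(j)],
  phi_{k,j} = phi_{k-1,j} - phi_{kk} phi_{k-1,k-j},  j = 1..k-1.
Step k = 1:
  phi_11 = rho(1) = 0.5041.
Step k = 2:
  phi_22 = [rho(2) - phi_11 rho(1)] / [1 - phi_11 rho(1)] = [0.0825 - (0.5041)(0.5041)] / [1 - (0.5041)(0.5041)]
         = -0.17161681 / 0.74588319 = -0.2301.
Therefore phi_{22} = -0.2301.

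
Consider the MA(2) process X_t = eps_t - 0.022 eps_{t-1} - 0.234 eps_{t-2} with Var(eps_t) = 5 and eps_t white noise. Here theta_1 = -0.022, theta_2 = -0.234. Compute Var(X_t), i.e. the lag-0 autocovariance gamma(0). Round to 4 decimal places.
\gamma(0) = 5.2762

For an MA(q) process X_t = eps_t + sum_i theta_i eps_{t-i} with
Var(eps_t) = sigma^2, the variance is
  gamma(0) = sigma^2 * (1 + sum_i theta_i^2).
  sum_i theta_i^2 = (-0.022)^2 + (-0.234)^2 = 0.000484 + 0.054756 = 0.05524.
  gamma(0) = 5 * (1 + 0.05524) = 5 * 1.05524 = 5.2762.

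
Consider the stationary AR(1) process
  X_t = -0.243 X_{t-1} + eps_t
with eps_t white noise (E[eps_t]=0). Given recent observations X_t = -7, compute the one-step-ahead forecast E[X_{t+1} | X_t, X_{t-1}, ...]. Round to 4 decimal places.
E[X_{t+1} \mid \mathcal F_t] = 1.7010

For an AR(p) model X_t = c + sum_i phi_i X_{t-i} + eps_t, the
one-step-ahead conditional mean is
  E[X_{t+1} | X_t, ...] = c + sum_i phi_i X_{t+1-i}.
Substitute known values:
  E[X_{t+1} | ...] = (-0.243) * (-7)
                   = 1.7010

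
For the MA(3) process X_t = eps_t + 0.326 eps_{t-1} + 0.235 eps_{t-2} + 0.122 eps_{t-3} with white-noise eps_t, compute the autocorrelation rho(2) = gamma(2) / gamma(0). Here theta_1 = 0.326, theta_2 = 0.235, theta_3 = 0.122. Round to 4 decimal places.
\rho(2) = 0.2336

For an MA(q) process with theta_0 = 1, the autocovariance is
  gamma(k) = sigma^2 * sum_{i=0..q-k} theta_i * theta_{i+k},
and rho(k) = gamma(k) / gamma(0). Sigma^2 cancels.
  numerator   = (1)*(0.235) + (0.326)*(0.122) = 0.274772.
  denominator = (1)^2 + (0.326)^2 + (0.235)^2 + (0.122)^2 = 1.176385.
  rho(2) = 0.274772 / 1.176385 = 0.2336.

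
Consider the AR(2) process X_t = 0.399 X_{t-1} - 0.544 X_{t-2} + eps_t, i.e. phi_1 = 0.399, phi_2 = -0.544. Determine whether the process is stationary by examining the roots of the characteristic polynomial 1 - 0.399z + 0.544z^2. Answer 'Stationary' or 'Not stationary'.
\text{Stationary}

The AR(p) characteristic polynomial is P(z) = 1 - 0.399z + 0.544z^2.
Stationarity requires all roots to lie outside the unit circle, i.e. |z| > 1 for every root.
Set 1 + (-0.399) z + (0.544) z^2 = 0, i.e. a z^2 + b z + c = 0 with a = 0.544, b = -0.399, c = 1.
Discriminant D = b^2 - 4ac = (-0.399)^2 - 4*(0.544)*1 = 0.159201 - (2.176) = -2.016799.
D < 0, so the roots are the complex-conjugate pair z = (-b +/- i sqrt(-D)) / (2a) = 0.3667 +/- 1.3053i.
For a conjugate pair |z|^2 = z * conj(z) = (product of roots) = c/a = 1/(0.544) = 1.838235, so |z| = sqrt(1.838235) = 1.3558 for both roots.
Moduli of all roots: 1.3558, 1.3558.
All moduli strictly greater than 1? Yes.
Verdict: Stationary.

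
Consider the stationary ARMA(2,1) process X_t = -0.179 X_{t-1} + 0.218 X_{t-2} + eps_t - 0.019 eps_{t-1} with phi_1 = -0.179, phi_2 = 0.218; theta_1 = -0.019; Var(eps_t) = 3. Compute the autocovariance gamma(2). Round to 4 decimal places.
\gamma(2) = 0.8816

Multiply the model equation by X_{t-k} and take expectations. With theta_0 = psi_0 = 1 and psi_j the MA(infinity) weights, this gives
  gamma(k) - sum_i phi_i gamma(k-i) = c_k,
  c_k = sigma^2 * sum_{j=k..q} theta_j psi_{j-k}   (c_k = 0 for k > q),
using gamma(-m) = gamma(m).
psi-weights needed (psi_j = theta_j + sum_i phi_i psi_{j-i}):
  psi_1 = theta_1 + phi_1 = -0.019 + (-0.179) = -0.198
Right-hand sides:
  c_0 = sigma^2 (1 + theta_1 psi_1) = 3 * (1 + (-0.019)(-0.198)) = 3 * 1.003762 = 3.011286
  c_1 = sigma^2 theta_1 = 3 * (-0.019) = -0.057
  c_2 = 0
Equations for k = 0, 1, 2 (AR order 2, c_2 = 0):
  (E0) gamma(0) = phi_1 gamma(1) + phi_2 gamma(2) + c_0
  (E1) gamma(1) = phi_1 gamma(0) + phi_2 gamma(1) + c_1
  (E2) gamma(2) = phi_1 gamma(1) + phi_2 gamma(0)
From (E1): gamma(1) = A gamma(0) + B with
  A = phi_1 / (1 - phi_2) = -0.179 / 0.782 = -0.2289,   B = c_1 / (1 - phi_2) = -0.057 / 0.782 = -0.07289.
Insert (E2) into (E0): gamma(0) (1 - phi_2^2) = phi_1 (1 + phi_2) gamma(1) + c_0.
  phi_1 (1 + phi_2) = (-0.179)(1.218) = -0.218022,   1 - phi_2^2 = 0.952476.
Replace gamma(1) by A gamma(0) + B and collect gamma(0):
  gamma(0) [0.952476 - (-0.218022)(-0.2289)] = (-0.218022)(-0.07289) + 3.011286
  gamma(0) * 0.902571 = 3.027178
  gamma(0) = 3.027178 / 0.902571 = 3.353951.
  gamma(1) = A gamma(0) + B = (-0.2289)(3.353951) + (-0.07289) = -0.84061.
  gamma(2) = phi_1 gamma(1) + phi_2 gamma(0) = (-0.179)(-0.84061) + (0.218)(3.353951) = 0.88163.
Therefore gamma(2) = 0.8816 (to 4 decimal places).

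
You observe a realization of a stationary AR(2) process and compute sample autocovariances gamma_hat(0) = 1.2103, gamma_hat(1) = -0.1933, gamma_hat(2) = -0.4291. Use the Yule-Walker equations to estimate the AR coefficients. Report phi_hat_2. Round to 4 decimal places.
\hat\phi_{2} = -0.3900

The Yule-Walker equations for an AR(p) process read, in matrix form,
  Gamma_p phi = r_p,   with   (Gamma_p)_{ij} = gamma(|i - j|),
                       (r_p)_i = gamma(i),   i,j = 1..p.
Substitute the sample gammas (Toeplitz matrix and right-hand side of size 2):
  Gamma_p = [[1.2103, -0.1933], [-0.1933, 1.2103]]
  r_p     = [-0.1933, -0.4291]
Written out:
  1.2103 phi_1 - 0.1933 phi_2 = -0.1933
  -0.1933 phi_1 + 1.2103 phi_2 = -0.4291
Solve by Cramer's rule:
  det = gamma(0)^2 - gamma(1)^2 = (1.2103)^2 - (-0.1933)^2 = 1.46482609 - 0.03736489 = 1.4274612
  phi_hat_1 = [gamma(1) gamma(0) - gamma(1) gamma(2)] / det = [(-0.1933)(1.2103) - (-0.1933)(-0.4291)] / 1.4274612 = -0.31689602 / 1.4274612 = -0.222
  phi_hat_2 = [gamma(0) gamma(2) - gamma(1)^2] / det = [(1.2103)(-0.4291) - (-0.1933)^2] / 1.4274612 = -0.55670462 / 1.4274612 = -0.39
So phi_hat = [-0.2220, -0.3900].
Therefore phi_hat_2 = -0.3900.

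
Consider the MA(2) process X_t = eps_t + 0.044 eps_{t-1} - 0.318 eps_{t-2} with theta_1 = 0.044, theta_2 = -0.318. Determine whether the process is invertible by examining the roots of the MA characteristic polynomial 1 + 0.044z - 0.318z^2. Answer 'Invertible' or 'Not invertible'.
\text{Invertible}

The MA(q) characteristic polynomial is P(z) = 1 + 0.044z - 0.318z^2.
Invertibility requires all roots to lie outside the unit circle, i.e. |z| > 1 for every root.
Set 1 + (0.044) z + (-0.318) z^2 = 0, i.e. a z^2 + b z + c = 0 with a = -0.318, b = 0.044, c = 1.
Discriminant D = b^2 - 4ac = (0.044)^2 - 4*(-0.318)*1 = 0.001936 - (-1.272) = 1.273936.
D >= 0, so the roots are real: z = (-b +/- sqrt(D)) / (2a) = (-0.044 +/- 1.128688) / (-0.636).
  z_1 = (-0.044 + 1.128688) / (-0.636) = -1.7055,   |z_1| = 1.7055.
  z_2 = (-0.044 - 1.128688) / (-0.636) = 1.8438,   |z_2| = 1.8438.
Moduli of all roots: 1.7055, 1.8438.
All moduli strictly greater than 1? Yes.
Verdict: Invertible.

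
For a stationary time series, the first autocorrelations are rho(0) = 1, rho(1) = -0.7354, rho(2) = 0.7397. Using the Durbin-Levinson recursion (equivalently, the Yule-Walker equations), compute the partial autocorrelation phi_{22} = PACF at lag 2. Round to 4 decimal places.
\phi_{22} = 0.4331

The PACF at lag k is phi_{kk}, the last component of the solution
to the Yule-Walker system G_k phi = r_k where
  (G_k)_{ij} = rho(|i - j|), (r_k)_i = rho(i), i,j = 1..k.
Equivalently, Durbin-Levinson gives phi_{kk} iteratively:
  phi_{11} = rho(1)
  phi_{kk} = [rho(k) - sum_{j=1..k-1} phi_{k-1,j} rho(k-j)]
            / [1 - sum_{j=1..k-1} phi_{k-1,j} rho(j)],
  phi_{k,j} = phi_{k-1,j} - phi_{kk} phi_{k-1,k-j},  j = 1..k-1.
Step k = 1:
  phi_11 = rho(1) = -0.7354.
Step k = 2:
  phi_22 = [rho(2) - phi_11 rho(1)] / [1 - phi_11 rho(1)] = [0.7397 - (-0.7354)(-0.7354)] / [1 - (-0.7354)(-0.7354)]
         = 0.19888684 / 0.45918684 = 0.4331.
Therefore phi_{22} = 0.4331.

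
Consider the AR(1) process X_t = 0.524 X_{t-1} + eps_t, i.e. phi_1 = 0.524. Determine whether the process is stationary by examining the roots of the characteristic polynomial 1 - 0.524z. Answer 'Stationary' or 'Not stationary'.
\text{Stationary}

The AR(p) characteristic polynomial is P(z) = 1 - 0.524z.
Stationarity requires all roots to lie outside the unit circle, i.e. |z| > 1 for every root.
This is linear in z: 1 + (-0.524) z = 0  =>  z = -1/(-0.524) = 1.908397,  |z| = 1.908397.
Moduli of all roots: 1.9084.
All moduli strictly greater than 1? Yes.
Verdict: Stationary.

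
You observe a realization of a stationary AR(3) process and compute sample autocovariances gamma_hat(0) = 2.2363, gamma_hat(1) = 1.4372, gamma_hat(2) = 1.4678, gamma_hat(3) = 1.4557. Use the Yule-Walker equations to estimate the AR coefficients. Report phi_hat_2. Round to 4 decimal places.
\hat\phi_{2} = 0.3081

The Yule-Walker equations for an AR(p) process read, in matrix form,
  Gamma_p phi = r_p,   with   (Gamma_p)_{ij} = gamma(|i - j|),
                       (r_p)_i = gamma(i),   i,j = 1..p.
Substitute the sample gammas (Toeplitz matrix and right-hand side of size 3):
  Gamma_p = [[2.2363, 1.4372, 1.4678], [1.4372, 2.2363, 1.4372], [1.4678, 1.4372, 2.2363]]
  r_p     = [1.4372, 1.4678, 1.4557]
Written out (R1..R3):
  (R1) 2.2363 phi_1 + 1.4372 phi_2 + 1.4678 phi_3 = 1.4372
  (R2) 1.4372 phi_1 + 2.2363 phi_2 + 1.4372 phi_3 = 1.4678
  (R3) 1.4678 phi_1 + 1.4372 phi_2 + 2.2363 phi_3 = 1.4557
Gaussian elimination:
  R2 <- R2 - (1.4372/2.2363) R1 = R2 - (0.642669) R1:  1.312657 phi_2 + 0.493891 phi_3 = 0.544157
  R3 <- R3 - (1.4678/2.2363) R1 = R3 - (0.656352) R1:  0.493891 phi_2 + 1.272907 phi_3 = 0.512391
  R3 <- R3 - (0.493891/1.312657) R2 = R3 - (0.376253) R2:  1.087079 phi_3 = 0.30765
Back-substitution:
  phi_hat_3 = 0.30765 / 1.087079 = 0.283007
  phi_hat_2 = (0.544157 - (0.493891)(0.283007)) / 1.312657 = 0.308064
  phi_hat_1 = (1.4372 - (1.4372)(0.308064) - (1.4678)(0.283007)) / 2.2363 = 0.258934
So phi_hat = [0.2589, 0.3081, 0.2830].
Therefore phi_hat_2 = 0.3081.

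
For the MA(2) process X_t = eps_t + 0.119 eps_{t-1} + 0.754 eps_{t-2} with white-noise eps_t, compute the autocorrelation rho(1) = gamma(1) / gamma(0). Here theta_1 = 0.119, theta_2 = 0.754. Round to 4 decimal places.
\rho(1) = 0.1319

For an MA(q) process with theta_0 = 1, the autocovariance is
  gamma(k) = sigma^2 * sum_{i=0..q-k} theta_i * theta_{i+k},
and rho(k) = gamma(k) / gamma(0). Sigma^2 cancels.
  numerator   = (1)*(0.119) + (0.119)*(0.754) = 0.208726.
  denominator = (1)^2 + (0.119)^2 + (0.754)^2 = 1.582677.
  rho(1) = 0.208726 / 1.582677 = 0.1319.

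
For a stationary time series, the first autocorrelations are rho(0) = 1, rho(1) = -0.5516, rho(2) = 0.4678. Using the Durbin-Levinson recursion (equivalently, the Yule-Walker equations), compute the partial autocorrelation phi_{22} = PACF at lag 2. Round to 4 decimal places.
\phi_{22} = 0.2351

The PACF at lag k is phi_{kk}, the last component of the solution
to the Yule-Walker system G_k phi = r_k where
  (G_k)_{ij} = rho(|i - j|), (r_k)_i = rho(i), i,j = 1..k.
Equivalently, Durbin-Levinson gives phi_{kk} iteratively:
  phi_{11} = rho(1)
  phi_{kk} = [rho(k) - sum_{j=1..k-1} phi_{k-1,j} rho(k-j)]
            / [1 - sum_{j=1..k-1} phi_{k-1,j} rho(j)],
  phi_{k,j} = phi_{k-1,j} - phi_{kk} phi_{k-1,k-j},  j = 1..k-1.
Step k = 1:
  phi_11 = rho(1) = -0.5516.
Step k = 2:
  phi_22 = [rho(2) - phi_11 rho(1)] / [1 - phi_11 rho(1)] = [0.4678 - (-0.5516)(-0.5516)] / [1 - (-0.5516)(-0.5516)]
         = 0.16353744 / 0.69573744 = 0.2351.
Therefore phi_{22} = 0.2351.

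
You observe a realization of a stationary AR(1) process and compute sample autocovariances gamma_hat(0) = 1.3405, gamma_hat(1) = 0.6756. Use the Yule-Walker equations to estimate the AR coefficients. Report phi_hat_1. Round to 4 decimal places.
\hat\phi_{1} = 0.5040

The Yule-Walker equations for an AR(p) process read, in matrix form,
  Gamma_p phi = r_p,   with   (Gamma_p)_{ij} = gamma(|i - j|),
                       (r_p)_i = gamma(i),   i,j = 1..p.
Substitute the sample gammas (Toeplitz matrix and right-hand side of size 1):
  Gamma_p = [[1.3405]]
  r_p     = [0.6756]
With p = 1 this is the single equation gamma(0) phi_1 = gamma(1):
  phi_hat_1 = gamma(1) / gamma(0) = 0.6756 / 1.3405 = 0.5040.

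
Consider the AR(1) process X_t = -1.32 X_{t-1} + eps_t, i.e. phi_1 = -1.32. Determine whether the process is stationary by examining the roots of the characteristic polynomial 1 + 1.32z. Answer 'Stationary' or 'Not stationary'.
\text{Not stationary}

The AR(p) characteristic polynomial is P(z) = 1 + 1.32z.
Stationarity requires all roots to lie outside the unit circle, i.e. |z| > 1 for every root.
This is linear in z: 1 + (1.32) z = 0  =>  z = -1/(1.32) = -0.757576,  |z| = 0.757576.
Moduli of all roots: 0.7576.
All moduli strictly greater than 1? No.
Verdict: Not stationary.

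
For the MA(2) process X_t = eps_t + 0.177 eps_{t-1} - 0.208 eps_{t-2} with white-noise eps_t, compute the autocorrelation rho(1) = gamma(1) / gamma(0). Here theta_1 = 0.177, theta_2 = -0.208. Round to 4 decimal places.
\rho(1) = 0.1305

For an MA(q) process with theta_0 = 1, the autocovariance is
  gamma(k) = sigma^2 * sum_{i=0..q-k} theta_i * theta_{i+k},
and rho(k) = gamma(k) / gamma(0). Sigma^2 cancels.
  numerator   = (1)*(0.177) + (0.177)*(-0.208) = 0.140184.
  denominator = (1)^2 + (0.177)^2 + (-0.208)^2 = 1.074593.
  rho(1) = 0.140184 / 1.074593 = 0.1305.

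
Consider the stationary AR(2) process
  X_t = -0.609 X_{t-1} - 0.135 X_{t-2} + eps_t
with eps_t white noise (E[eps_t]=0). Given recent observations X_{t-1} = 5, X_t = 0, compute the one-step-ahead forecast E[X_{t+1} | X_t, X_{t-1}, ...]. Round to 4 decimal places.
E[X_{t+1} \mid \mathcal F_t] = -0.6750

For an AR(p) model X_t = c + sum_i phi_i X_{t-i} + eps_t, the
one-step-ahead conditional mean is
  E[X_{t+1} | X_t, ...] = c + sum_i phi_i X_{t+1-i}.
Substitute known values:
  E[X_{t+1} | ...] = (-0.609) * (0) + (-0.135) * (5)
                   = -0.6750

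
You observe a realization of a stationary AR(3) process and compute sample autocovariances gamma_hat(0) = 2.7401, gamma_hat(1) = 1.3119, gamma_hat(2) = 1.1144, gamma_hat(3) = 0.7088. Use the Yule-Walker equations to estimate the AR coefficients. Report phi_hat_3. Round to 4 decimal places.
\hat\phi_{3} = -0.0020

The Yule-Walker equations for an AR(p) process read, in matrix form,
  Gamma_p phi = r_p,   with   (Gamma_p)_{ij} = gamma(|i - j|),
                       (r_p)_i = gamma(i),   i,j = 1..p.
Substitute the sample gammas (Toeplitz matrix and right-hand side of size 3):
  Gamma_p = [[2.7401, 1.3119, 1.1144], [1.3119, 2.7401, 1.3119], [1.1144, 1.3119, 2.7401]]
  r_p     = [1.3119, 1.1144, 0.7088]
Written out (R1..R3):
  (R1) 2.7401 phi_1 + 1.3119 phi_2 + 1.1144 phi_3 = 1.3119
  (R2) 1.3119 phi_1 + 2.7401 phi_2 + 1.3119 phi_3 = 1.1144
  (R3) 1.1144 phi_1 + 1.3119 phi_2 + 2.7401 phi_3 = 0.7088
Gaussian elimination:
  R2 <- R2 - (1.3119/2.7401) R1 = R2 - (0.478778) R1:  2.111991 phi_2 + 0.77835 phi_3 = 0.486291
  R3 <- R3 - (1.1144/2.7401) R1 = R3 - (0.4067) R1:  0.77835 phi_2 + 2.286873 phi_3 = 0.17525
  R3 <- R3 - (0.77835/2.111991) R2 = R3 - (0.368538) R2:  2.000021 phi_3 = -0.003967
Back-substitution:
  phi_hat_3 = -0.003967 / 2.000021 = -0.001984
  phi_hat_2 = (0.486291 - (0.77835)(-0.001984)) / 2.111991 = 0.230983
  phi_hat_1 = (1.3119 - (1.3119)(0.230983) - (1.1144)(-0.001984)) / 2.7401 = 0.368995
So phi_hat = [0.3690, 0.2310, -0.0020].
Therefore phi_hat_3 = -0.0020.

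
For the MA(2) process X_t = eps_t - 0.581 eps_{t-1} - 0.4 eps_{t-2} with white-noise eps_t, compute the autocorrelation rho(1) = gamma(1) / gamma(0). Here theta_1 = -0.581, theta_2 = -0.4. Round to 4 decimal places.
\rho(1) = -0.2328

For an MA(q) process with theta_0 = 1, the autocovariance is
  gamma(k) = sigma^2 * sum_{i=0..q-k} theta_i * theta_{i+k},
and rho(k) = gamma(k) / gamma(0). Sigma^2 cancels.
  numerator   = (1)*(-0.581) + (-0.581)*(-0.4) = -0.3486.
  denominator = (1)^2 + (-0.581)^2 + (-0.4)^2 = 1.497561.
  rho(1) = -0.3486 / 1.497561 = -0.2328.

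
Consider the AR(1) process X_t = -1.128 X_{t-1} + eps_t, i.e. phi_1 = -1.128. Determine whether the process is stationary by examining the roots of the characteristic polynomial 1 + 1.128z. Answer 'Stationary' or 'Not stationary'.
\text{Not stationary}

The AR(p) characteristic polynomial is P(z) = 1 + 1.128z.
Stationarity requires all roots to lie outside the unit circle, i.e. |z| > 1 for every root.
This is linear in z: 1 + (1.128) z = 0  =>  z = -1/(1.128) = -0.886525,  |z| = 0.886525.
Moduli of all roots: 0.8865.
All moduli strictly greater than 1? No.
Verdict: Not stationary.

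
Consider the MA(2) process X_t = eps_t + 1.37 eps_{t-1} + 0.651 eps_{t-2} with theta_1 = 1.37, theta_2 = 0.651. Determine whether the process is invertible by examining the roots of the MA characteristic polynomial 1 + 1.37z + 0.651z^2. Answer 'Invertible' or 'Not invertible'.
\text{Invertible}

The MA(q) characteristic polynomial is P(z) = 1 + 1.37z + 0.651z^2.
Invertibility requires all roots to lie outside the unit circle, i.e. |z| > 1 for every root.
Set 1 + (1.37) z + (0.651) z^2 = 0, i.e. a z^2 + b z + c = 0 with a = 0.651, b = 1.37, c = 1.
Discriminant D = b^2 - 4ac = (1.37)^2 - 4*(0.651)*1 = 1.8769 - (2.604) = -0.7271.
D < 0, so the roots are the complex-conjugate pair z = (-b +/- i sqrt(-D)) / (2a) = -1.0522 +/- 0.6549i.
For a conjugate pair |z|^2 = z * conj(z) = (product of roots) = c/a = 1/(0.651) = 1.536098, so |z| = sqrt(1.536098) = 1.2394 for both roots.
Moduli of all roots: 1.2394, 1.2394.
All moduli strictly greater than 1? Yes.
Verdict: Invertible.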